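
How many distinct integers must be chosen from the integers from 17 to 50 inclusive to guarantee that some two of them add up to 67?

A set avoiding the sum 67 can contain at most one of each pair {x, 67−x}.
The integers 34, …, 50 (17 of them) are such a set: any two sum to at least 34+35 = 69 > 67.
Pigeonhole: any 18th integer completes one of the 17 pairs, so 18 choices force a sum of 67.

18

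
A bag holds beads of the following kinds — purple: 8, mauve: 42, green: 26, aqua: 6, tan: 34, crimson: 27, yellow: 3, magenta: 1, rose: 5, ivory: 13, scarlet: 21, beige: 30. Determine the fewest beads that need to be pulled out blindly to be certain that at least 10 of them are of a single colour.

An adversary could hand out at most 9 beads per colour (5 colours run out sooner): 8 + 9 + 9 + 6 + 9 + 9 + 3 + 1 + 5 + 9 + 9 + 9 = 86 beads and still no colour has 10.
One more bead lands in a colour already at 9, so 87 draws are enough and 86 are not.

87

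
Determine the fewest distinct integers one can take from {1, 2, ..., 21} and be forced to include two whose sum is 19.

13

A set avoiding the sum 19 can contain at most one of each pair {x, 19−x}, plus the 3 elements whose complement lies outside the range.
The integers 10, …, 21 (12 of them) are such a set: any two sum to at least 10+11 = 21 > 19.
By pigeonhole, any 13th integer completes one of the 9 pairs, so 13 choices force a sum of 19.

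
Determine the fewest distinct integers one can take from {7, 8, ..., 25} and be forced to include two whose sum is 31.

11

Group the elements by complementary pair {x, 31−x}: {7,24}, {8,23}, {9,22}, …, giving 9 two-element pairs and 1 integer whose partner 31−x falls outside [7,25].
Treating each of those 10 groups as a pigeonhole, one can pick one integer per group — 10 integers — with no two summing to 31.
The 11th integer lands in an occupied pair, forcing a sum of 31.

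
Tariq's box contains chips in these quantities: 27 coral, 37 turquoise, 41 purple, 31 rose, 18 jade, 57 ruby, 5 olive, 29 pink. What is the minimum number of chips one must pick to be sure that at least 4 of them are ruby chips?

In the worst case for collecting ruby chips, every non-ruby chip comes out first.
There are 27 + 37 + 41 + 31 + 18 + 5 + 29 = 188 non-ruby chips altogether.
After those, each further chip must be ruby, so 188 + 4 = 192 draws guarantee 4 ruby chips.

192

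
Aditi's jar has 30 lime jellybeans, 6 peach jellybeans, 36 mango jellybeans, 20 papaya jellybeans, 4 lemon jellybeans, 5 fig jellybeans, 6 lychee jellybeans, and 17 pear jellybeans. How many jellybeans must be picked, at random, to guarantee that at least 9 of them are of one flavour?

54

An adversary could hand out at most 8 jellybeans per flavour (4 flavours run out sooner): 8 + 6 + 8 + 8 + 4 + 5 + 6 + 8 = 53 jellybeans and still no flavour has 9.
One more jellybean lands in a flavour already at 8, so 54 draws are enough and 53 are not.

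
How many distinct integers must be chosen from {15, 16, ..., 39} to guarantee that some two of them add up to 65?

19

A set avoiding the sum 65 can contain at most one of each pair {x, 65−x}, plus the 11 elements whose complement lies outside the range.
The integers 15, …, 32 (18 of them) are such a set: any two sum to at least 15+16 = 31 and at most 31+32 = 63 < 65.
Any 19th integer completes one of the 7 pairs, so 19 choices force a sum of 65.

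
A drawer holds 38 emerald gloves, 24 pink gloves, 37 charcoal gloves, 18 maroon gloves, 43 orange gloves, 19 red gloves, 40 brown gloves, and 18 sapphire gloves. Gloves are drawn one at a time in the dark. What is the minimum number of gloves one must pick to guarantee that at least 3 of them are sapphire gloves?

222

In the worst case for collecting sapphire gloves, every non-sapphire glove comes out first.
There are 38 + 24 + 37 + 18 + 43 + 19 + 40 = 219 non-sapphire gloves altogether.
After those, each further glove must be sapphire, so 219 + 3 = 222 draws guarantee 3 sapphire gloves.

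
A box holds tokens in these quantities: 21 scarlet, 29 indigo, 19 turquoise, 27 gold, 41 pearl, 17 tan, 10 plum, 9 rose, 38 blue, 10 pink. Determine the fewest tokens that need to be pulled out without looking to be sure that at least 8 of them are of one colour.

71

An adversary could hand out at most 7 tokens per colour: 7 + 7 + 7 + 7 + 7 + 7 + 7 + 7 + 7 + 7 = 70 tokens and still no colour has 8.
By pigeonhole, one more token lands in a colour already at 7, so 71 draws are enough and 70 are not.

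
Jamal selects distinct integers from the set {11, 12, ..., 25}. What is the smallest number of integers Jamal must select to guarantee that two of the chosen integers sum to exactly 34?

Two chosen integers sum to 34 exactly when both halves of some pair {x, 34−x} with 11 ≤ x ≤ 34−x ≤ 23 are chosen — 6 such pairs.
The remaining 3 elements (those with no distinct partner in range) can never complete a 34-sum, so the worst case takes all of them and one from each pair: 3 + 6 = 9.
Pigeonhole: the 10th integer has to be the second member of some pair, so 9 + 1 = 10.

10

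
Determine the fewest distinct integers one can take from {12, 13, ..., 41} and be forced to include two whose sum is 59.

Two chosen integers sum to 59 exactly when both halves of some pair {x, 59−x} with 18 ≤ x ≤ 59−x ≤ 41 are chosen — 12 such pairs.
The remaining 6 elements (those with no distinct partner in range) can never complete a 59-sum, so the worst case takes all of them and one from each pair: 6 + 12 = 18.
By the pigeonhole principle, the 19th integer has to be the second member of some pair, so 18 + 1 = 19.

19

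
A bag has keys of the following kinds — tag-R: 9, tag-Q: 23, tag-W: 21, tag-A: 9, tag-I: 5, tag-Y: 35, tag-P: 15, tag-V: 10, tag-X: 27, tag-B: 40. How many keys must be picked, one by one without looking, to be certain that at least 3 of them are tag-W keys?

176

In the worst case for collecting tag-W keys, every non-tag-W key comes out first.
There are 9 + 23 + 9 + 5 + 35 + 15 + 10 + 27 + 40 = 173 non-tag-W keys altogether.
After those, each further key must be tag-W, so 173 + 3 = 176 draws guarantee 3 tag-W keys.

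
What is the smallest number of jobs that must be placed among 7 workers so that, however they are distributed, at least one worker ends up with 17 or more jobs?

113

With 112 jobs one could put exactly 16 in each of the 7 workers, and no worker would reach 17.
One more job must land in a worker that already has 16, giving it 17.
So 7 × 16 + 1 = 113 jobs are required.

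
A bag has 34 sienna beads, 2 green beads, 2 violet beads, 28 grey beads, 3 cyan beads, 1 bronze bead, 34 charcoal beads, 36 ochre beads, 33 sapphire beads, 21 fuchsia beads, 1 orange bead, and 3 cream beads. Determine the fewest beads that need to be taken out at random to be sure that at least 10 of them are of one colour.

Pigeonhole: put each drawn bead into a box by colour. The largest draw with every box below 10 takes min(count, 9) from each colour; colours with fewer than 9 contribute all they have.
Σ min(cᵢ, 9) = 9 + 2 + 2 + 9 + 3 + 1 + 9 + 9 + 9 + 9 + 1 + 3 = 66.
Draw number 66 + 1 = 67 must push one box to 10.

67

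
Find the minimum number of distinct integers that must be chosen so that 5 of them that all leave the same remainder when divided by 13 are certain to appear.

By pigeonhole, the 13 residue classes mod 13 are the pigeonholes.
With 52 integers one could put 4 in each residue class and have no class reach 5.
The 53rd integer pushes some class to 5, so 13·4 + 1 = 53.

53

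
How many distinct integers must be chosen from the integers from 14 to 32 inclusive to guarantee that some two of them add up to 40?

A set avoiding the sum 40 can contain at most one of each pair {x, 40−x}, plus the 7 elements whose complement lies outside the range or equal to its own complement.
The integers 20, …, 32 (13 of them) are such a set: any two sum to at least 20+21 = 41 > 40.
Any 14th integer completes one of the 6 pairs, so 14 choices force a sum of 40.

14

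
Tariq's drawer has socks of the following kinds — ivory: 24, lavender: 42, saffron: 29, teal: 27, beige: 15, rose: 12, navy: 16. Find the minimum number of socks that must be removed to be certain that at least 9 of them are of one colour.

57

The 7 colours are the holes; the socks drawn are the pigeons.
To avoid 9 of any one colour, the worst case takes at most 8 of each colour.
That gives 8 + 8 + 8 + 8 + 8 + 8 + 8 = 56 socks with no colour reaching 9.
The next sock forces some colour to 9, so 56 + 1 = 57.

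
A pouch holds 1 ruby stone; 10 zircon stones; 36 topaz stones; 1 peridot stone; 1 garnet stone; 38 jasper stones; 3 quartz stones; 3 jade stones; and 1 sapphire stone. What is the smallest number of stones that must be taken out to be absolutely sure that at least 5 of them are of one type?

23

An adversary could hand out at most 4 stones per type (6 types run out sooner): 1 + 4 + 4 + 1 + 1 + 4 + 3 + 3 + 1 = 22 stones and still no type has 5.
By pigeonhole, one more stone lands in a type already at 4, so 23 draws are enough and 22 are not.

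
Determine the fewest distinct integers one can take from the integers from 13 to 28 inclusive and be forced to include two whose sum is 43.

Group the elements by complementary pair {x, 43−x}: {15,28}, {16,27}, {17,26}, …, giving 7 two-element pairs and 2 integers whose partner 43−x falls outside [13,28].
By pigeonhole, treating each of those 9 groups as a pigeonhole, one can pick one integer per group — 9 integers — with no two summing to 43.
The 10th integer lands in an occupied pair, forcing a sum of 43.

10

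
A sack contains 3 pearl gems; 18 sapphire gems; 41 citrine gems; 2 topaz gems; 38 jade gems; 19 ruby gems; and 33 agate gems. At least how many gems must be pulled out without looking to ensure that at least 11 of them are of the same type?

56

By the pigeonhole principle, put each drawn gem into a box by type. The largest draw with every box below 11 takes min(count, 10) from each type; types with fewer than 10 contribute all they have.
Σ min(cᵢ, 10) = 3 + 10 + 10 + 2 + 10 + 10 + 10 = 55.
Draw number 55 + 1 = 56 must push one box to 11.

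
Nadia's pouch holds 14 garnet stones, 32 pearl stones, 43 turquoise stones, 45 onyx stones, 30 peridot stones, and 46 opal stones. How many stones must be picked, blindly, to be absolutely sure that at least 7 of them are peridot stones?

In the worst case for collecting peridot stones, every non-peridot stone comes out first.
There are 14 + 32 + 43 + 45 + 46 = 180 non-peridot stones altogether.
After those, each further stone must be peridot, so 180 + 7 = 187 draws guarantee 7 peridot stones.

187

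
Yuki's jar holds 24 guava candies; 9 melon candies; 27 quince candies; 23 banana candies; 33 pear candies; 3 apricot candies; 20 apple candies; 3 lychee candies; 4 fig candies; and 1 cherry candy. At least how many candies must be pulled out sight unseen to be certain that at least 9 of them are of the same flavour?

60

An adversary could hand out at most 8 candies per flavour (4 flavours run out sooner): 8 + 8 + 8 + 8 + 8 + 3 + 8 + 3 + 4 + 1 = 59 candies and still no flavour has 9.
By pigeonhole, one more candy lands in a flavour already at 8, so 60 draws are enough and 59 are not.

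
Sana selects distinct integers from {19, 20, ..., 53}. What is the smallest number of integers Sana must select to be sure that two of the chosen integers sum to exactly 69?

20

Two chosen integers sum to 69 exactly when both halves of some pair {x, 69−x} with 19 ≤ x ≤ 69−x ≤ 50 are chosen — 16 such pairs.
The remaining 3 elements (those with no distinct partner in range) can never complete a 69-sum, so the worst case takes all of them and one from each pair: 3 + 16 = 19.
The 20th integer has to be the second member of some pair, so 19 + 1 = 20.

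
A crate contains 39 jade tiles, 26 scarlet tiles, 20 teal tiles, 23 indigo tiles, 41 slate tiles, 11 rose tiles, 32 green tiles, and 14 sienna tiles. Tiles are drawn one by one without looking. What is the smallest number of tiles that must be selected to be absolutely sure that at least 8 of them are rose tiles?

203

In the worst case for collecting rose tiles, every non-rose tile comes out first.
There are 39 + 26 + 20 + 23 + 41 + 32 + 14 = 195 non-rose tiles altogether.
After those, each further tile must be rose, so 195 + 8 = 203 draws guarantee 8 rose tiles.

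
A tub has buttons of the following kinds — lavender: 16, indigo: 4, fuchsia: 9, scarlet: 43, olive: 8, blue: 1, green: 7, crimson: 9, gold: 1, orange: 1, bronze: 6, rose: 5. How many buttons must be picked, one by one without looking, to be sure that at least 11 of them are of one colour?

Put each drawn button into a box by colour. The largest draw with every box below 11 takes min(count, 10) from each colour; colours with fewer than 10 contribute all they have.
Σ min(cᵢ, 10) = 10 + 4 + 9 + 10 + 8 + 1 + 7 + 9 + 1 + 1 + 6 + 5 = 71.
Draw number 71 + 1 = 72 must push one box to 11.

72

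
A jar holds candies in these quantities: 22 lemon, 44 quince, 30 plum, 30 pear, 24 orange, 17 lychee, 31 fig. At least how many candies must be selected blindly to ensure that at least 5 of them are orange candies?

In the worst case for collecting orange candies, every non-orange candy comes out first.
There are 22 + 44 + 30 + 30 + 17 + 31 = 174 non-orange candies altogether.
After those, each further candy must be orange, so 174 + 5 = 179 draws guarantee 5 orange candies.

179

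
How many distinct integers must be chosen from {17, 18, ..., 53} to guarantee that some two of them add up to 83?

A set avoiding the sum 83 can contain at most one of each pair {x, 83−x}, plus the 13 elements whose complement lies outside the range.
The integers 17, …, 41 (25 of them) are such a set: any two sum to at least 17+18 = 35 and at most 40+41 = 81 < 83.
Pigeonhole: any 26th integer completes one of the 12 pairs, so 26 choices force a sum of 83.

26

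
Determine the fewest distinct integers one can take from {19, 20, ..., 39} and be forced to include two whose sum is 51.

15

A set avoiding the sum 51 can contain at most one of each pair {x, 51−x}, plus the 7 elements whose complement lies outside the range.
The integers 26, …, 39 (14 of them) are such a set: any two sum to at least 26+27 = 53 > 51.
Any 15th integer completes one of the 7 pairs, so 15 choices force a sum of 51.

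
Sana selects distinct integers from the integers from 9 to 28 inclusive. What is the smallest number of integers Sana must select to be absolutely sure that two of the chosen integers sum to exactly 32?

Group the elements by complementary pair {x, 32−x}: {9,23}, {10,22}, {11,21}, …, giving 7 two-element pairs, the single value 16 (it cannot pair with itself since the integers are distinct), and 5 integers whose partner 32−x falls outside [9,28].
By the pigeonhole principle, treating each of those 13 groups as a pigeonhole, one can pick one integer per group — 13 integers — with no two summing to 32.
The 14th integer lands in an occupied pair, forcing a sum of 32.

14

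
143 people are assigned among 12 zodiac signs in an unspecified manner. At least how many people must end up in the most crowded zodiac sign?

12

Pigeonhole: the 12 zodiac signs are the holes and the 143 people are the pigeons.
If every zodiac sign held at most 11 people, the total would be at most 12 × 11 = 132, which is less than 143.
So some zodiac sign holds at least ⌈143/12⌉ = 12 people.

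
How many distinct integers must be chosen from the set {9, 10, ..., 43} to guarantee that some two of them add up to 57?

A set avoiding the sum 57 can contain at most one of each pair {x, 57−x}, plus the 5 elements whose complement lies outside the range.
The integers 9, …, 28 (20 of them) are such a set: any two sum to at least 9+10 = 19 and at most 27+28 = 55 < 57.
Any 21st integer completes one of the 15 pairs, so 21 choices force a sum of 57.

21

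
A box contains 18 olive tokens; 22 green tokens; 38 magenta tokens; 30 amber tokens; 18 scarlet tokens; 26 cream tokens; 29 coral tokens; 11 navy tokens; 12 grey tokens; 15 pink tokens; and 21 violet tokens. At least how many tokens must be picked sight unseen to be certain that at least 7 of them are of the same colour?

67

An adversary could hand out at most 6 tokens per colour: 6 + 6 + 6 + 6 + 6 + 6 + 6 + 6 + 6 + 6 + 6 = 66 tokens and still no colour has 7.
By pigeonhole, one more token lands in a colour already at 6, so 67 draws are enough and 66 are not.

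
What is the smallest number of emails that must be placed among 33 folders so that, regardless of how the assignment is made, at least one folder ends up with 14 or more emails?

430

With 429 emails one could put exactly 13 in each of the 33 folders, and no folder would reach 14.
By the pigeonhole principle, one more email must land in a folder that already has 13, giving it 14.
So 33 × 13 + 1 = 430 emails are required.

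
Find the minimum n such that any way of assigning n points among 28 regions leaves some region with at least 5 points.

113

With 112 points one could put exactly 4 in each of the 28 regions, and no region would reach 5.
One more point must land in a region that already has 4, giving it 5.
So 28 × 4 + 1 = 113 points are required.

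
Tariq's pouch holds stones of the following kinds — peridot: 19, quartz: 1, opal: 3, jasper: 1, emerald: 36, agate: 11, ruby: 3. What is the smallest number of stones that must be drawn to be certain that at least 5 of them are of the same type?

21

An adversary could hand out at most 4 stones per type (4 types run out sooner): 4 + 1 + 3 + 1 + 4 + 4 + 3 = 20 stones and still no type has 5.
Pigeonhole: one more stone lands in a type already at 4, so 21 draws are enough and 20 are not.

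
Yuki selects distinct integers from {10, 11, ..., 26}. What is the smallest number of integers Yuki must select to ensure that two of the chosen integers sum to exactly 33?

11

Group the elements by complementary pair {x, 33−x}: {10,23}, {11,22}, {12,21}, …, giving 7 two-element pairs and 3 integers whose partner 33−x falls outside [10,26].
Treating each of those 10 groups as a pigeonhole, one can pick one integer per group — 10 integers — with no two summing to 33.
The 11th integer lands in an occupied pair, forcing a sum of 33.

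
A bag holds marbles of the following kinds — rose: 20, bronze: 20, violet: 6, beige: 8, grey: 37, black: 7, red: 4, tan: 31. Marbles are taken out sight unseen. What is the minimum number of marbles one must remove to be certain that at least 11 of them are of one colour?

The 8 colours are the holes; the marbles drawn are the pigeons.
To avoid 11 of any one colour, the worst case takes at most 10 of each colour, or every marble of a colour that has fewer than 10.
That gives 10 + 10 + 6 + 8 + 10 + 7 + 4 + 10 = 65 marbles with no colour reaching 11.
The next marble forces some colour to 11, so 65 + 1 = 66.

66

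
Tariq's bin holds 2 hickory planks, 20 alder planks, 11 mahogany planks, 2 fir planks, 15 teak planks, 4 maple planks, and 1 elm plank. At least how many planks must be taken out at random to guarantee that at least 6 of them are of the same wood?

An adversary could hand out at most 5 planks per wood (4 woods run out sooner): 2 + 5 + 5 + 2 + 5 + 4 + 1 = 24 planks and still no wood has 6.
One more plank lands in a wood already at 5, so 25 draws are enough and 24 are not.

25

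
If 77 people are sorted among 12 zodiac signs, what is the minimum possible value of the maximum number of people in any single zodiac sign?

By the pigeonhole principle, the 12 zodiac signs are the holes and the 77 people are the pigeons.
If every zodiac sign held at most 6 people, the total would be at most 12 × 6 = 72, which is less than 77.
So some zodiac sign holds at least ⌈77/12⌉ = 7 people.

7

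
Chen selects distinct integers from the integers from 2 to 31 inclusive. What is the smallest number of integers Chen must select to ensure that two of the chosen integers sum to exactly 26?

A set avoiding the sum 26 can contain at most one of each pair {x, 26−x}, plus the 8 elements whose complement lies outside the range or equal to its own complement.
The integers 13, …, 31 (19 of them) are such a set: any two sum to at least 13+14 = 27 > 26.
Pigeonhole: any 20th integer completes one of the 11 pairs, so 20 choices force a sum of 26.

20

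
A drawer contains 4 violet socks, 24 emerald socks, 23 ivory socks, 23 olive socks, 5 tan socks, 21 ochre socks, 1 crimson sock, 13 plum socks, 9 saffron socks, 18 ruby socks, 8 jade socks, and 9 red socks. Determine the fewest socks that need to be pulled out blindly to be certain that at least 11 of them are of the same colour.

Pigeonhole: the 12 colours are the holes; the socks drawn are the pigeons.
To avoid 11 of any one colour, the worst case takes at most 10 of each colour, or every sock of a colour that has fewer than 10.
That gives 4 + 10 + 10 + 10 + 5 + 10 + 1 + 10 + 9 + 10 + 8 + 9 = 96 socks with no colour reaching 11.
The next sock forces some colour to 11, so 96 + 1 = 97.

97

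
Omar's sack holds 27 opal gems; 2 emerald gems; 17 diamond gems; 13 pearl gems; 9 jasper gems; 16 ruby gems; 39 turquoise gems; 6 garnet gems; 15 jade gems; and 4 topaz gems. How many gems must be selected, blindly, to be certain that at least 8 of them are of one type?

62

The 10 types are the holes; the gems drawn are the pigeons.
To avoid 8 of any one type, the worst case takes at most 7 of each type, or every gem of a type that has fewer than 7.
That gives 7 + 2 + 7 + 7 + 7 + 7 + 7 + 6 + 7 + 4 = 61 gems with no type reaching 8.
The next gem forces some type to 8, so 61 + 1 = 62.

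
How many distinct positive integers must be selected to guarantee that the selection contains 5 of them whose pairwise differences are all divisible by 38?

153

Integers whose pairwise differences are multiples of 38 are exactly those sharing a remainder mod 38. By the pigeonhole principle, the 38 residue classes mod 38 are the pigeonholes.
With 152 integers one could put 4 in each residue class and have no class reach 5.
The 153rd integer pushes some class to 5, so 38·4 + 1 = 153.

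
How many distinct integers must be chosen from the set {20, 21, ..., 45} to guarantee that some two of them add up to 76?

Group the elements by complementary pair {x, 76−x}: {31,45}, {32,44}, {33,43}, …, giving 7 two-element pairs, the single value 38 (it cannot pair with itself since the integers are distinct), and 11 integers whose partner 76−x falls outside [20,45].
Treating each of those 19 groups as a pigeonhole, one can pick one integer per group — 19 integers — with no two summing to 76.
The 20th integer lands in an occupied pair, forcing a sum of 76.

20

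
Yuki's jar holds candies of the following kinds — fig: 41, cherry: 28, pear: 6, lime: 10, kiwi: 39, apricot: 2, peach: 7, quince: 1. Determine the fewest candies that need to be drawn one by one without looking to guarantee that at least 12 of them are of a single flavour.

60

An adversary could hand out at most 11 candies per flavour (5 flavours run out sooner): 11 + 11 + 6 + 10 + 11 + 2 + 7 + 1 = 59 candies and still no flavour has 12.
By pigeonhole, one more candy lands in a flavour already at 11, so 60 draws are enough and 59 are not.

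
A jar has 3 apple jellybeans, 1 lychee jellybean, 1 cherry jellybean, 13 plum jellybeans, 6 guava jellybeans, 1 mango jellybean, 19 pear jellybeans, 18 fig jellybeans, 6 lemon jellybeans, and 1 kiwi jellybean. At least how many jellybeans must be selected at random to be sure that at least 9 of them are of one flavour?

By pigeonhole, put each drawn jellybean into a box by flavour. The largest draw with every box below 9 takes min(count, 8) from each flavour; flavours with fewer than 8 contribute all they have.
Σ min(cᵢ, 8) = 3 + 1 + 1 + 8 + 6 + 1 + 8 + 8 + 6 + 1 = 43.
Draw number 43 + 1 = 44 must push one box to 9.

44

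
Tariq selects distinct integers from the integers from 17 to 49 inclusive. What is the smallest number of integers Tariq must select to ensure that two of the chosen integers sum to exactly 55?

23

A set avoiding the sum 55 can contain at most one of each pair {x, 55−x}, plus the 11 elements whose complement lies outside the range.
The integers 28, …, 49 (22 of them) are such a set: any two sum to at least 28+29 = 57 > 55.
Pigeonhole: any 23rd integer completes one of the 11 pairs, so 23 choices force a sum of 55.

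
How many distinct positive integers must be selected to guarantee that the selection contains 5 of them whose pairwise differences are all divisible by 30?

Integers whose pairwise differences are multiples of 30 are exactly those sharing a remainder mod 30. The 30 residue classes mod 30 are the pigeonholes.
With 120 integers one could put 4 in each residue class and have no class reach 5.
The 121st integer pushes some class to 5, so 30·4 + 1 = 121.

121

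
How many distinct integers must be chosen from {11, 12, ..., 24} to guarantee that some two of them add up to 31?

Group the elements by complementary pair {x, 31−x}: {11,20}, {12,19}, {13,18}, …, giving 5 two-element pairs and 4 integers whose partner 31−x falls outside [11,24].
Treating each of those 9 groups as a pigeonhole, one can pick one integer per group — 9 integers — with no two summing to 31.
The 10th integer lands in an occupied pair, forcing a sum of 31.

10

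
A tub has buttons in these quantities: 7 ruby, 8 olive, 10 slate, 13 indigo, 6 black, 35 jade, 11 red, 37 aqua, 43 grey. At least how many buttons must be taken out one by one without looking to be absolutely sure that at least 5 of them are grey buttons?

In the worst case for collecting grey buttons, every non-grey button comes out first.
There are 7 + 8 + 10 + 13 + 6 + 35 + 11 + 37 = 127 non-grey buttons altogether.
After those, each further button must be grey, so 127 + 5 = 132 draws guarantee 5 grey buttons.

132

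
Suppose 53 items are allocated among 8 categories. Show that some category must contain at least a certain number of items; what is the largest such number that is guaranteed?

Pigeonhole: the 8 categories are the holes and the 53 items are the pigeons.
If every category held at most 6 items, the total would be at most 8 × 6 = 48, which is less than 53.
So some category holds at least ⌈53/8⌉ = 7 items.

7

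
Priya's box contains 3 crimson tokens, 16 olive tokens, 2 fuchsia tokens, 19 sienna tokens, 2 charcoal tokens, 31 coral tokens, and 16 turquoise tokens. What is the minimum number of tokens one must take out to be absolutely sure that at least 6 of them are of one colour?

28

By the pigeonhole principle, the 7 colours are the holes; the tokens drawn are the pigeons.
To avoid 6 of any one colour, the worst case takes at most 5 of each colour, or every token of a colour that has fewer than 5.
That gives 3 + 5 + 2 + 5 + 2 + 5 + 5 = 27 tokens with no colour reaching 6.
The next token forces some colour to 6, so 27 + 1 = 28.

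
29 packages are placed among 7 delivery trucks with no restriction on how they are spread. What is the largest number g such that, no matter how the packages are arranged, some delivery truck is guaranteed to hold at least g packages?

By pigeonhole, the 7 delivery trucks are the holes and the 29 packages are the pigeons.
If every delivery truck held at most 4 packages, the total would be at most 7 × 4 = 28, which is less than 29.
So some delivery truck holds at least ⌈29/7⌉ = 5 packages.

5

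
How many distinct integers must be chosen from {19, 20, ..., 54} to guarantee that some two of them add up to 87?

Two chosen integers sum to 87 exactly when both halves of some pair {x, 87−x} with 33 ≤ x ≤ 87−x ≤ 54 are chosen — 11 such pairs.
The remaining 14 elements (those with no distinct partner in range) can never complete a 87-sum, so the worst case takes all of them and one from each pair: 14 + 11 = 25.
The 26th integer has to be the second member of some pair, so 25 + 1 = 26.

26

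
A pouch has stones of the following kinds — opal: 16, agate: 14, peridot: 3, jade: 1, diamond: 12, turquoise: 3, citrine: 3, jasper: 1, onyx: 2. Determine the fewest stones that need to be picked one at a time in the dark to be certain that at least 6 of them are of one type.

29

Put each drawn stone into a box by type. The largest draw with every box below 6 takes min(count, 5) from each type; types with fewer than 5 contribute all they have.
Σ min(cᵢ, 5) = 5 + 5 + 3 + 1 + 5 + 3 + 3 + 1 + 2 = 28.
Draw number 28 + 1 = 29 must push one box to 6.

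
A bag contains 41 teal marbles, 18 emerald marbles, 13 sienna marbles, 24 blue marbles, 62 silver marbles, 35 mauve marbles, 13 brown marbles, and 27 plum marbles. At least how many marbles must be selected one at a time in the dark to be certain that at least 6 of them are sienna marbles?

226

In the worst case for collecting sienna marbles, every non-sienna marble comes out first.
There are 41 + 18 + 24 + 62 + 35 + 13 + 27 = 220 non-sienna marbles altogether.
After those, each further marble must be sienna, so 220 + 6 = 226 draws guarantee 6 sienna marbles.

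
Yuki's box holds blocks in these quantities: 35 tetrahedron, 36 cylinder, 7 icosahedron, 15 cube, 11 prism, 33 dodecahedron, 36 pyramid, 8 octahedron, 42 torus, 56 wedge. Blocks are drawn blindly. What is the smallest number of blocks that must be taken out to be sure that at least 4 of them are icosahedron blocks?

In the worst case for collecting icosahedron blocks, every non-icosahedron block comes out first.
There are 35 + 36 + 15 + 11 + 33 + 36 + 8 + 42 + 56 = 272 non-icosahedron blocks altogether.
After those, each further block must be icosahedron, so 272 + 4 = 276 draws guarantee 4 icosahedron blocks.

276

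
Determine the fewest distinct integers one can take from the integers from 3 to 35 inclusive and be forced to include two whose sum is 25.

24

Group the elements by complementary pair {x, 25−x}: {3,22}, {4,21}, {5,20}, …, giving 10 two-element pairs and 13 integers whose partner 25−x falls outside [3,35].
Treating each of those 23 groups as a pigeonhole, one can pick one integer per group — 23 integers — with no two summing to 25.
The 24th integer lands in an occupied pair, forcing a sum of 25.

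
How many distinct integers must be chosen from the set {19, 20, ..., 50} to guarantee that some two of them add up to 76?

A set avoiding the sum 76 can contain at most one of each pair {x, 76−x}, plus the 8 elements whose complement lies outside the range or equal to its own complement.
The integers 19, …, 38 (20 of them) are such a set: any two sum to at least 19+20 = 39 and at most 37+38 = 75 < 76.
By the pigeonhole principle, any 21st integer completes one of the 12 pairs, so 21 choices force a sum of 76.

21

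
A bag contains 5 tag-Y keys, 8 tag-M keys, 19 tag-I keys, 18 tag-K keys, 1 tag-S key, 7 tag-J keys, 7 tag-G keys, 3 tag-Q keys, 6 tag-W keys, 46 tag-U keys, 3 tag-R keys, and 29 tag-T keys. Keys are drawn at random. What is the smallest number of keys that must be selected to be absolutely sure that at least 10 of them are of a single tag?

77

The 12 tags are the holes; the keys drawn are the pigeons.
To avoid 10 of any one tag, the worst case takes at most 9 of each tag, or every key of a tag that has fewer than 9.
That gives 5 + 8 + 9 + 9 + 1 + 7 + 7 + 3 + 6 + 9 + 3 + 9 = 76 keys with no tag reaching 10.
The next key forces some tag to 10, so 76 + 1 = 77.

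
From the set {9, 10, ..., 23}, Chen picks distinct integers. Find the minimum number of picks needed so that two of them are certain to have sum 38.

12

Group the elements by complementary pair {x, 38−x}: {15,23}, {16,22}, {17,21}, …, giving 4 two-element pairs, the single value 19 (it cannot pair with itself since the integers are distinct), and 6 integers whose partner 38−x falls outside [9,23].
Pigeonhole: treating each of those 11 groups as a pigeonhole, one can pick one integer per group — 11 integers — with no two summing to 38.
The 12th integer lands in an occupied pair, forcing a sum of 38.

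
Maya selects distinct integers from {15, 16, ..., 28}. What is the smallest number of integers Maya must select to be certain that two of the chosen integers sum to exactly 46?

A set avoiding the sum 46 can contain at most one of each pair {x, 46−x}, plus the 4 elements whose complement lies outside the range or equal to its own complement.
The integers 15, …, 23 (9 of them) are such a set: any two sum to at least 15+16 = 31 and at most 22+23 = 45 < 46.
Any 10th integer completes one of the 5 pairs, so 10 choices force a sum of 46.

10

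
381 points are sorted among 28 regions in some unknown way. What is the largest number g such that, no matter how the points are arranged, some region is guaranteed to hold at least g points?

14

By the pigeonhole principle, the 28 regions are the holes and the 381 points are the pigeons.
If every region held at most 13 points, the total would be at most 28 × 13 = 364, which is less than 381.
So some region holds at least ⌈381/28⌉ = 14 points.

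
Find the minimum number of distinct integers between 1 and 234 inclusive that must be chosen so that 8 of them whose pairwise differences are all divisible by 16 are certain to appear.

113

Integers whose pairwise differences are multiples of 16 are exactly those sharing a remainder mod 16. By pigeonhole, the 16 residue classes mod 16 are the pigeonholes.
With 112 integers one could put 7 in each residue class and have no class reach 8.
The 113th integer pushes some class to 8, so 16·7 + 1 = 113.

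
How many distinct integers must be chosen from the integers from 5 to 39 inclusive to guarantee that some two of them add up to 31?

A set avoiding the sum 31 can contain at most one of each pair {x, 31−x}, plus the 13 elements whose complement lies outside the range.
The integers 16, …, 39 (24 of them) are such a set: any two sum to at least 16+17 = 33 > 31.
Any 25th integer completes one of the 11 pairs, so 25 choices force a sum of 31.

25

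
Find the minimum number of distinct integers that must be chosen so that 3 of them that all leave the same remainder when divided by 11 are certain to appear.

23

The 11 residue classes mod 11 are the pigeonholes.
With 22 integers one could put 2 in each residue class and have no class reach 3.
The 23rd integer pushes some class to 3, so 11·2 + 1 = 23.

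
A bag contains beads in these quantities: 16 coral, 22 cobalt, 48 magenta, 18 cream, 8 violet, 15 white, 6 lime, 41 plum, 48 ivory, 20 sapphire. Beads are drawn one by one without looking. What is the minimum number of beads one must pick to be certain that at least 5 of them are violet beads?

In the worst case for collecting violet beads, every non-violet bead comes out first.
There are 16 + 22 + 48 + 18 + 15 + 6 + 41 + 48 + 20 = 234 non-violet beads altogether.
After those, each further bead must be violet, so 234 + 5 = 239 draws guarantee 5 violet beads.

239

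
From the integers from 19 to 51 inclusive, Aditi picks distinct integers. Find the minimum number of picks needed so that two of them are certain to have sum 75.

20

Two chosen integers sum to 75 exactly when both halves of some pair {x, 75−x} with 24 ≤ x ≤ 75−x ≤ 51 are chosen — 14 such pairs.
The remaining 5 elements (those with no distinct partner in range) can never complete a 75-sum, so the worst case takes all of them and one from each pair: 5 + 14 = 19.
Pigeonhole: the 20th integer has to be the second member of some pair, so 19 + 1 = 20.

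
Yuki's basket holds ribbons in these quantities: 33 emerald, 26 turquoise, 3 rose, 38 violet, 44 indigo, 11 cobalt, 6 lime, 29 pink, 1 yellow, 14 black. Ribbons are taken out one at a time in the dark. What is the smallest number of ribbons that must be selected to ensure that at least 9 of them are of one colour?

Put each drawn ribbon into a box by colour. The largest draw with every box below 9 takes min(count, 8) from each colour; colours with fewer than 8 contribute all they have.
Σ min(cᵢ, 8) = 8 + 8 + 3 + 8 + 8 + 8 + 6 + 8 + 1 + 8 = 66.
Draw number 66 + 1 = 67 must push one box to 9.

67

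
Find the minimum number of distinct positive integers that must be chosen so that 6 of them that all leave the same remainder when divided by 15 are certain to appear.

76

The 15 residue classes mod 15 are the pigeonholes.
With 75 integers one could put 5 in each residue class and have no class reach 6.
The 76th integer pushes some class to 6, so 15·5 + 1 = 76.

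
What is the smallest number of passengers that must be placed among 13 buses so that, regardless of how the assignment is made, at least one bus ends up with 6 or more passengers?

With 65 passengers one could put exactly 5 in each of the 13 buses, and no bus would reach 6.
Pigeonhole: one more passenger must land in a bus that already has 5, giving it 6.
So 13 × 5 + 1 = 66 passengers are required.

66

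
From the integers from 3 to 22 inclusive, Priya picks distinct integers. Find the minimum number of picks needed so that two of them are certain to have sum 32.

15

Two chosen integers sum to 32 exactly when both halves of some pair {x, 32−x} with 10 ≤ x ≤ 32−x ≤ 22 are chosen — 6 such pairs.
The remaining 8 elements (those with no distinct partner in range) can never complete a 32-sum, so the worst case takes all of them and one from each pair: 8 + 6 = 14.
Pigeonhole: the 15th integer has to be the second member of some pair, so 14 + 1 = 15.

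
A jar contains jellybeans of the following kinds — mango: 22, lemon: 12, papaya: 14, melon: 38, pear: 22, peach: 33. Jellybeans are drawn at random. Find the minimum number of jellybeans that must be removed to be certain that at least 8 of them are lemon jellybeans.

In the worst case for collecting lemon jellybeans, every non-lemon jellybean comes out first.
There are 22 + 14 + 38 + 22 + 33 = 129 non-lemon jellybeans altogether.
After those, each further jellybean must be lemon, so 129 + 8 = 137 draws guarantee 8 lemon jellybeans.

137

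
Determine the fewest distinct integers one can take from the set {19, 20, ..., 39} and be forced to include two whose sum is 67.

A set avoiding the sum 67 can contain at most one of each pair {x, 67−x}, plus the 9 elements whose complement lies outside the range.
The integers 19, …, 33 (15 of them) are such a set: any two sum to at least 19+20 = 39 and at most 32+33 = 65 < 67.
Pigeonhole: any 16th integer completes one of the 6 pairs, so 16 choices force a sum of 67.

16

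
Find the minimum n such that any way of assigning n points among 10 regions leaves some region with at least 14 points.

With 130 points one could put exactly 13 in each of the 10 regions, and no region would reach 14.
One more point must land in a region that already has 13, giving it 14.
So 10 × 13 + 1 = 131 points are required.

131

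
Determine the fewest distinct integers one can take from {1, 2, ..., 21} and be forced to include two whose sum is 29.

15

A set avoiding the sum 29 can contain at most one of each pair {x, 29−x}, plus the 7 elements whose complement lies outside the range.
The integers 1, …, 14 (14 of them) are such a set: any two sum to at least 1+2 = 3 and at most 13+14 = 27 < 29.
By pigeonhole, any 15th integer completes one of the 7 pairs, so 15 choices force a sum of 29.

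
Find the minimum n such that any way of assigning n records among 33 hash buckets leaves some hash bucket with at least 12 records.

With 363 records one could put exactly 11 in each of the 33 hash buckets, and no hash bucket would reach 12.
By pigeonhole, one more record must land in a hash bucket that already has 11, giving it 12.
So 33 × 11 + 1 = 364 records are required.

364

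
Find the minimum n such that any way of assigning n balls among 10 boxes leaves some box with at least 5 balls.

41

With 40 balls one could put exactly 4 in each of the 10 boxes, and no box would reach 5.
By pigeonhole, one more ball must land in a box that already has 4, giving it 5.
So 10 × 4 + 1 = 41 balls are required.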